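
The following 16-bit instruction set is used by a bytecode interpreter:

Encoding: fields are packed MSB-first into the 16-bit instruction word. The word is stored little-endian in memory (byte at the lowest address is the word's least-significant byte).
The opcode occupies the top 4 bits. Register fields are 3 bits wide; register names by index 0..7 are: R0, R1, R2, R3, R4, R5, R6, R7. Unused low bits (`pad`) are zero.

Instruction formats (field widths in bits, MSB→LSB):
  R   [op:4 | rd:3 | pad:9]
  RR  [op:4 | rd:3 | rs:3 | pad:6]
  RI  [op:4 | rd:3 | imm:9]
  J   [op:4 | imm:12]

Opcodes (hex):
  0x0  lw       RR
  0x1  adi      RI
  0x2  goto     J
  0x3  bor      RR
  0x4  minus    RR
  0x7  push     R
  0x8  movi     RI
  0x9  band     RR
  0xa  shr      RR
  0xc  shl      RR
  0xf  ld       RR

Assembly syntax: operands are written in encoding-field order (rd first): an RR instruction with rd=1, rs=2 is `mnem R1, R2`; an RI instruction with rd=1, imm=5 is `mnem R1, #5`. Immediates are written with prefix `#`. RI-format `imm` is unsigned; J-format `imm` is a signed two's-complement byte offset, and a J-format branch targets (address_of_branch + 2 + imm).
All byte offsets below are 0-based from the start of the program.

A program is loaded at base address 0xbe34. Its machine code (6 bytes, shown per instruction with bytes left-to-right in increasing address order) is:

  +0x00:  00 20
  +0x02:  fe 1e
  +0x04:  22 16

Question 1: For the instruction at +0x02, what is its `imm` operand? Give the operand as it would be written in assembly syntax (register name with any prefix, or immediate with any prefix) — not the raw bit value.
#254

+0x02: fe 1e ⇒ word 0x1efe (little)
  opcode bits[15:12]=0x1: adi/RI
  rd@[11:9]=0x7 ⇒ R7
  imm@[8:0]=0xfe ⇒ #254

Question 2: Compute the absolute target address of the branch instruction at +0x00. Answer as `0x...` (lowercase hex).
[00] 00 20 → 0x2000
  top 4b → 0x2 → goto [J]
  imm: (w>>0)&0xfff=0x0 → #0
  target = base 0xbe34 + off 0x00 + 2 + imm 0 = 0xbe36

0xbe36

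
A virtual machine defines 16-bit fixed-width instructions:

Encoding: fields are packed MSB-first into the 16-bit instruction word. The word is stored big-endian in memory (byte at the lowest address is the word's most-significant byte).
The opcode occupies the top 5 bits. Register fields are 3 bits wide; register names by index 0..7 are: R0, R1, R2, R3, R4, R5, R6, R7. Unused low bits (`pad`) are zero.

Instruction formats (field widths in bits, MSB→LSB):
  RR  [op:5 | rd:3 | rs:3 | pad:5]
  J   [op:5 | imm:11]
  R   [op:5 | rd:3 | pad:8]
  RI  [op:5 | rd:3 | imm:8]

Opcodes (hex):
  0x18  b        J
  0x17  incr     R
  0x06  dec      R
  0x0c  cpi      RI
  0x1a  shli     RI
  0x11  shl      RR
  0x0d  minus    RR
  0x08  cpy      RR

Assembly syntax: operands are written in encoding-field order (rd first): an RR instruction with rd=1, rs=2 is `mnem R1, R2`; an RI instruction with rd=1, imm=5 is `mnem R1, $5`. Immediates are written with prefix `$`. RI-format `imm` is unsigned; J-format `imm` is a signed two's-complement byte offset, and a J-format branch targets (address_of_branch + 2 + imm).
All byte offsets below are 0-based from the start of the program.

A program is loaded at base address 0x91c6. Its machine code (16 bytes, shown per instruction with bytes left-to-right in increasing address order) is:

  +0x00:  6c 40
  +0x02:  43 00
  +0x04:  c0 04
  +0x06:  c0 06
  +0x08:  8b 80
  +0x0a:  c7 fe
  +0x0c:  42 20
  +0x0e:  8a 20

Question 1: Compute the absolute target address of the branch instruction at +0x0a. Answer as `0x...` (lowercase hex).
off 0x0a: read c7 fe as big → 0xc7fe
  opcode bits[15:11]=0x18: b/J
  [10:0] imm=2046 (s11→-2) = $-2
  target = base 0x91c6 + off 0x0a + 2 + imm -2 = 0x91d0

0x91d0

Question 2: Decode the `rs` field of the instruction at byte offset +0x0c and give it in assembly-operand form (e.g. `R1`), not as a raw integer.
R1

@+0c  big-endian(42 20) = 0x4220
  opcode bits[15:11]=0x8: cpy/RR
  [10:8] rd=2 = R2
  [7:5] rs=1 = R1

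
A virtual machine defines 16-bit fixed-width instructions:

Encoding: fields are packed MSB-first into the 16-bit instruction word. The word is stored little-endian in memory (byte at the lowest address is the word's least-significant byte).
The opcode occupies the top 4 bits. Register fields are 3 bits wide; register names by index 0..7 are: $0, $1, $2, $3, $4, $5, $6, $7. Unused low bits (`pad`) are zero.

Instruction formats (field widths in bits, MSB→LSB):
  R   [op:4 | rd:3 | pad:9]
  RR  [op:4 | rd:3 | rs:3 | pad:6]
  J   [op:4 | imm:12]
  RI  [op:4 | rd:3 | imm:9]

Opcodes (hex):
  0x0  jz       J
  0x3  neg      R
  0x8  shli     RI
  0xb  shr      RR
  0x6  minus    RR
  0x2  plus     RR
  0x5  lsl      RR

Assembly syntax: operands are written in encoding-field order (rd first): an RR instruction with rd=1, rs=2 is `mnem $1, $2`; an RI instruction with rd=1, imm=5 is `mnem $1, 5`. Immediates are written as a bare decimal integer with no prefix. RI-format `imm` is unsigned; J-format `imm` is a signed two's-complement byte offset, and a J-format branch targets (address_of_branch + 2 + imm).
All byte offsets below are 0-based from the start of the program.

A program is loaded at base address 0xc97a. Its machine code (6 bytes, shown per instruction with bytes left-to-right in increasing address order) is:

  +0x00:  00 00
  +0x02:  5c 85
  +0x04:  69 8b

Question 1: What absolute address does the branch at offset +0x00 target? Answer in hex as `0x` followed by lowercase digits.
@+00  little-endian(00 00) = 0x0000
  top 4b → 0x0 → jz [J]
  imm@[11:0]=0x0 ⇒ 0
  target = base 0xc97a + off 0x00 + 2 + imm 0 = 0xc97c

0xc97c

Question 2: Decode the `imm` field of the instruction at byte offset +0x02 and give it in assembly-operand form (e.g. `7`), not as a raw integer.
348

[02] 5c 85 → 0x855c
  top 4b → 0x8 → shli [RI]
  [11:9] rd=2 = $2
  [8:0] imm=348 = 348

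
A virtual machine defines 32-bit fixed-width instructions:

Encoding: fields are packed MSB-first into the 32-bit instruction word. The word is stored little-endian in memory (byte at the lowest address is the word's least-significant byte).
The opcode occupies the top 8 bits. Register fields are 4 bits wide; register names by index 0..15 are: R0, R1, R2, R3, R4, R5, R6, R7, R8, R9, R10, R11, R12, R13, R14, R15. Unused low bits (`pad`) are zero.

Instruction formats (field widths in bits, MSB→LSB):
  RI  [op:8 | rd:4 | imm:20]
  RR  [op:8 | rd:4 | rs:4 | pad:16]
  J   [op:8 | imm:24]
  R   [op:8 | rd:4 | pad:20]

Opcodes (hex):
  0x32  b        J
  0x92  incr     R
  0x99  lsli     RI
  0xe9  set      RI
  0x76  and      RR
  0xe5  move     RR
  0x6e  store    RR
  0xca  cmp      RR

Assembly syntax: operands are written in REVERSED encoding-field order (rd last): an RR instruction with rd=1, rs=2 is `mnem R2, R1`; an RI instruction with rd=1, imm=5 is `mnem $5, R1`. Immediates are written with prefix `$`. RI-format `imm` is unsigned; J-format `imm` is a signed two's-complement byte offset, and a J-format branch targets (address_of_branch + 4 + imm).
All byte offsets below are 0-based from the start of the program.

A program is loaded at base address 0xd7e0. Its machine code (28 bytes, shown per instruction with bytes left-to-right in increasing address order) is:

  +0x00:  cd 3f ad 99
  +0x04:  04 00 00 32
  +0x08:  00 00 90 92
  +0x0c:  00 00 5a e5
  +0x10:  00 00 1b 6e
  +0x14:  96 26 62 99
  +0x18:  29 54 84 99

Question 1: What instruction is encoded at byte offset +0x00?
[00] cd 3f ad 99 → 0x99ad3fcd
  top 8b → 0x99 → lsli [RI]
  rd@[23:20]=0xa ⇒ R10
  imm@[19:0]=0xd3fcd ⇒ $868301

lsli $868301, R10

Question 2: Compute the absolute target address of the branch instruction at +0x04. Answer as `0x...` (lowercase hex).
off 0x04: read 04 00 00 32 as little → 0x32000004
  opcode bits[31:24]=0x32: b/J
  imm@[23:0]=0x4 ⇒ $4
  target = base 0xd7e0 + off 0x04 + 4 + imm 4 = 0xd7ec

0xd7ec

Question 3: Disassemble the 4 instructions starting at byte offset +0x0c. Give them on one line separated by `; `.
@+0c  little-endian(00 00 5a e5) = 0xe55a0000
  top 8b → 0xe5 → move [RR]
  [23:20] rd=5 = R5
  [19:16] rs=10 = R10
@+10  little-endian(00 00 1b 6e) = 0x6e1b0000
  top 8b → 0x6e → store [RR]
  [23:20] rd=1 = R1
  [19:16] rs=11 = R11
@+14  little-endian(96 26 62 99) = 0x99622696
  top 8b → 0x99 → lsli [RI]
  [23:20] rd=6 = R6
  [19:0] imm=140950 = $140950
@+18  little-endian(29 54 84 99) = 0x99845429
  top 8b → 0x99 → lsli [RI]
  [23:20] rd=8 = R8
  [19:0] imm=283689 = $283689

move R10, R5; store R11, R1; lsli $140950, R6; lsli $283689, R8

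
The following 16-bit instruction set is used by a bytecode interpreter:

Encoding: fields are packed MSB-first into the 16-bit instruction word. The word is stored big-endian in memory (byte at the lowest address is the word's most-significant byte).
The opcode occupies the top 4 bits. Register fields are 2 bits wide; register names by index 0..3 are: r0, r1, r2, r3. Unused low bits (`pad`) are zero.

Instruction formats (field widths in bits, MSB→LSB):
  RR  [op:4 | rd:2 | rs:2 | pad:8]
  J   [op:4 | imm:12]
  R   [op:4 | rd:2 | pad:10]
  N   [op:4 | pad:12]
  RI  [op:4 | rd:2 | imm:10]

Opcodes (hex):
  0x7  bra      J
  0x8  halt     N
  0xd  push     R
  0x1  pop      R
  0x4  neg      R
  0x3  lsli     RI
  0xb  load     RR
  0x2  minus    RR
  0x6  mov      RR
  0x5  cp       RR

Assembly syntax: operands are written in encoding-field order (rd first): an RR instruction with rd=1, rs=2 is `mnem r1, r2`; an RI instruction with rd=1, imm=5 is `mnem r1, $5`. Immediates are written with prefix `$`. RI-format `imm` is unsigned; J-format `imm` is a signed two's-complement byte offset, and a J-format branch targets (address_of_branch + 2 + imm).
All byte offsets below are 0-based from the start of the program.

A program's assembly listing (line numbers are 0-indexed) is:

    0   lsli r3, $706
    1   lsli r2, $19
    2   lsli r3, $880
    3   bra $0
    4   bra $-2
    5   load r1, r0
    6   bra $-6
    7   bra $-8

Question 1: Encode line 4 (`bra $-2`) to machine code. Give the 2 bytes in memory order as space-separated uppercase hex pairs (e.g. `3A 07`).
L4: bra op=0x7:4|imm=-2:12 ⇒ 0x7ffe ⇒ big 7f fe

7F FE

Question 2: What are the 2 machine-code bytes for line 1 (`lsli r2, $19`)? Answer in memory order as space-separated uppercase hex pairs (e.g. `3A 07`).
38 13

L1: lsli op=0x3:4|rd=2:2|imm=19:10 ⇒ 0x3813 ⇒ big 38 13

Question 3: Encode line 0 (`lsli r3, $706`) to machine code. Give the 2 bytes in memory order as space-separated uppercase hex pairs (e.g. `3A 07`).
line 0 (lsli): pack op=0x3:4|rd=3:2|imm=706:10 = 0x3ec2; big→ 3e c2

3E C2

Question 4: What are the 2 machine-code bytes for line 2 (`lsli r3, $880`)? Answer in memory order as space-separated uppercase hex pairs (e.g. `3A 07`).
3F 70

2. lsli fields op=0x3:4|rd=3:2|imm=880:10 → word 3f70h → 3f 70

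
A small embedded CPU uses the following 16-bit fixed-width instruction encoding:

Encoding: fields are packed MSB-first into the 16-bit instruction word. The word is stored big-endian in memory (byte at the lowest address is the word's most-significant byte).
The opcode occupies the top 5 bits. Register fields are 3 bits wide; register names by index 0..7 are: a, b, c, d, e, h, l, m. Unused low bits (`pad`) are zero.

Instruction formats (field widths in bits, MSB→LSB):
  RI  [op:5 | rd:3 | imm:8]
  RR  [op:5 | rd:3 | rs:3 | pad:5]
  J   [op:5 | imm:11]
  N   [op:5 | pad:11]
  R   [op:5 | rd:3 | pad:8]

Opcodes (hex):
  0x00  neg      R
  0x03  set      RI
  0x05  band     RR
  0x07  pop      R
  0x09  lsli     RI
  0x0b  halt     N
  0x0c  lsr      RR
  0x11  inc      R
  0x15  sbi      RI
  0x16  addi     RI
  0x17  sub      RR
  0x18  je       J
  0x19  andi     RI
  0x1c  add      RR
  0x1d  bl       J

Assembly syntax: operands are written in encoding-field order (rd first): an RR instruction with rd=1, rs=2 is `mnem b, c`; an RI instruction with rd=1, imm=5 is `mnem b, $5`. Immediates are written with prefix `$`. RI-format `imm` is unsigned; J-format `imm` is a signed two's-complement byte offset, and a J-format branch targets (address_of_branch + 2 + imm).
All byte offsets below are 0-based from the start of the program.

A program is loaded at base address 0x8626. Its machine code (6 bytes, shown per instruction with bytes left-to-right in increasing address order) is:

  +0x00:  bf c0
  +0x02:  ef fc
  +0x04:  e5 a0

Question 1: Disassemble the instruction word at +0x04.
add h, h

off 0x04: read e5 a0 as big → 0xe5a0
  op=0xe5a0>>11=0x1c ⇒ add (RR)
  [10:8] rd=5 = h
  [7:5] rs=5 = h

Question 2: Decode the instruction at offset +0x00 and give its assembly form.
sub m, l

+0x00: bf c0 ⇒ word 0xbfc0 (big)
  opcode bits[15:11]=0x17: sub/RR
  rd@[10:8]=0x7 ⇒ m
  rs@[7:5]=0x6 ⇒ l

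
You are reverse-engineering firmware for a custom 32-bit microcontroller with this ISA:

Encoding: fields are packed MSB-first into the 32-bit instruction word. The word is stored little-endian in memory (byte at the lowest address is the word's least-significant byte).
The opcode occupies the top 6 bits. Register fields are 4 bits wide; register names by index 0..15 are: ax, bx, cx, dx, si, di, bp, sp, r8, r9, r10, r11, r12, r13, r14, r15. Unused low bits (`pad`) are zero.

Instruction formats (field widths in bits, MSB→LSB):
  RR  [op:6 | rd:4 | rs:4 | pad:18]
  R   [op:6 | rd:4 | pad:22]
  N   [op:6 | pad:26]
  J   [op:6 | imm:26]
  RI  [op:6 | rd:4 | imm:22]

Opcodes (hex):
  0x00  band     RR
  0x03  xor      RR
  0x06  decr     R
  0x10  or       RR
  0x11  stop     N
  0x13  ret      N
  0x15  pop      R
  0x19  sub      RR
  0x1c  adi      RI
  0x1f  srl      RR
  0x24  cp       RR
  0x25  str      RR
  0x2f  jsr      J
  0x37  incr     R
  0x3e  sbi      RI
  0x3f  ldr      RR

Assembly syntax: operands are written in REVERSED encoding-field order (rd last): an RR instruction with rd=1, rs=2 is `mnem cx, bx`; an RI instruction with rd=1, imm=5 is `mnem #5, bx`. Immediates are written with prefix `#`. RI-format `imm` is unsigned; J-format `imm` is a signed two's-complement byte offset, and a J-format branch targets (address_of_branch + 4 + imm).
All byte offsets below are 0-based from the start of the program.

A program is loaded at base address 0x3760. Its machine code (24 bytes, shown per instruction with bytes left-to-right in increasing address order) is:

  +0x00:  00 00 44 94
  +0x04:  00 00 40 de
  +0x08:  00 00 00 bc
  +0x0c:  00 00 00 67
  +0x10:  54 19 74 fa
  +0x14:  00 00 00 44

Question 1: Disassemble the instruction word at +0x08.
+0x08: 00 00 00 bc ⇒ word 0xbc000000 (little)
  op=0xbc000000>>26=0x2f ⇒ jsr (J)
  imm@[25:0]=0x0 ⇒ #0

jsr #0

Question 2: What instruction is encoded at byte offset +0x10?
off 0x10: read 54 19 74 fa as little → 0xfa741954
  top 6b → 0x3e → sbi [RI]
  rd: (w>>22)&0xf=0x9 → r9
  imm: (w>>0)&0x3fffff=0x341954 → #3414356

sbi #3414356, r9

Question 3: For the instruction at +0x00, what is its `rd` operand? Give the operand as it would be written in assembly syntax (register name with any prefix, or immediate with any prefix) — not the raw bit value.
[00] 00 00 44 94 → 0x94440000
  top 6b → 0x25 → str [RR]
  [25:22] rd=1 = bx
  [21:18] rs=1 = bx

bx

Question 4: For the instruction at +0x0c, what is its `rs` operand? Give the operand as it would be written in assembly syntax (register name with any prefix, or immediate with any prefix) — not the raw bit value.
ax

@+0c  little-endian(00 00 00 67) = 0x67000000
  top 6b → 0x19 → sub [RR]
  rd@[25:22]=0xc ⇒ r12
  rs@[21:18]=0x0 ⇒ ax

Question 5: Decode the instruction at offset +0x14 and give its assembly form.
[14] 00 00 00 44 → 0x44000000
  op=0x44000000>>26=0x11 ⇒ stop (N)

stop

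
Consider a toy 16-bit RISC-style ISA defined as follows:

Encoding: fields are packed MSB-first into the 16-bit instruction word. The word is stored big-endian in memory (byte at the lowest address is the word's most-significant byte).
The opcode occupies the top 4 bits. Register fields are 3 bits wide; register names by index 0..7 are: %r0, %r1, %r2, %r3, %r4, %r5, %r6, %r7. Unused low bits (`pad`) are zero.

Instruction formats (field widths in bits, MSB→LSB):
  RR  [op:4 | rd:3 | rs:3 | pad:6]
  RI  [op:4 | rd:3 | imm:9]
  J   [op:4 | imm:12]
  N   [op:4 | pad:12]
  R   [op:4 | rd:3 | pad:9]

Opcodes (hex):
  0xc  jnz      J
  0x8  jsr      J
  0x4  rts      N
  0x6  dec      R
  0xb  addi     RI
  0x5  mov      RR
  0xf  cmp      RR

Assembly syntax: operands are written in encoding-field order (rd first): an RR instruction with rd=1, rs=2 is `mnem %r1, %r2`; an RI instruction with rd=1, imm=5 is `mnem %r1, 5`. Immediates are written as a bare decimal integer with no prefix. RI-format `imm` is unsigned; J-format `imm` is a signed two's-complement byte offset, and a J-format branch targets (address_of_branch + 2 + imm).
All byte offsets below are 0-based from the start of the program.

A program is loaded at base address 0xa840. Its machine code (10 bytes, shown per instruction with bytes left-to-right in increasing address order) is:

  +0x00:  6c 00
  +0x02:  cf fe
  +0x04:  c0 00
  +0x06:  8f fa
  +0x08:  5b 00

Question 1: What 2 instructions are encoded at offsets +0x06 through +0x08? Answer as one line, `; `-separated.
jsr -6; mov %r5, %r4

[06] 8f fa → 0x8ffa
  opcode bits[15:12]=0x8: jsr/J
  imm@[11:0]=0xffa (s12→-6) ⇒ -6
[08] 5b 00 → 0x5b00
  opcode bits[15:12]=0x5: mov/RR
  rd@[11:9]=0x5 ⇒ %r5
  rs@[8:6]=0x4 ⇒ %r4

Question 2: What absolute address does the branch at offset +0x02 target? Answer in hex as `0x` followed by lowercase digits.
0xa842

off 0x02: read cf fe as big → 0xcffe
  op=0xcffe>>12=0xc ⇒ jnz (J)
  imm: (w>>0)&0xfff=0xffe (s12→-2) → -2
  target = base 0xa840 + off 0x02 + 2 + imm -2 = 0xa842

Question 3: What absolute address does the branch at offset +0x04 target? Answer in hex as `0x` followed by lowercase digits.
+0x04: c0 00 ⇒ word 0xc000 (big)
  top 4b → 0xc → jnz [J]
  imm: (w>>0)&0xfff=0x0 → 0
  target = base 0xa840 + off 0x04 + 2 + imm 0 = 0xa846

0xa846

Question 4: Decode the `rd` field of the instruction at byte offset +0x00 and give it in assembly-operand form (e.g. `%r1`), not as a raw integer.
[00] 6c 00 → 0x6c00
  opcode bits[15:12]=0x6: dec/R
  [11:9] rd=6 = %r6

%r6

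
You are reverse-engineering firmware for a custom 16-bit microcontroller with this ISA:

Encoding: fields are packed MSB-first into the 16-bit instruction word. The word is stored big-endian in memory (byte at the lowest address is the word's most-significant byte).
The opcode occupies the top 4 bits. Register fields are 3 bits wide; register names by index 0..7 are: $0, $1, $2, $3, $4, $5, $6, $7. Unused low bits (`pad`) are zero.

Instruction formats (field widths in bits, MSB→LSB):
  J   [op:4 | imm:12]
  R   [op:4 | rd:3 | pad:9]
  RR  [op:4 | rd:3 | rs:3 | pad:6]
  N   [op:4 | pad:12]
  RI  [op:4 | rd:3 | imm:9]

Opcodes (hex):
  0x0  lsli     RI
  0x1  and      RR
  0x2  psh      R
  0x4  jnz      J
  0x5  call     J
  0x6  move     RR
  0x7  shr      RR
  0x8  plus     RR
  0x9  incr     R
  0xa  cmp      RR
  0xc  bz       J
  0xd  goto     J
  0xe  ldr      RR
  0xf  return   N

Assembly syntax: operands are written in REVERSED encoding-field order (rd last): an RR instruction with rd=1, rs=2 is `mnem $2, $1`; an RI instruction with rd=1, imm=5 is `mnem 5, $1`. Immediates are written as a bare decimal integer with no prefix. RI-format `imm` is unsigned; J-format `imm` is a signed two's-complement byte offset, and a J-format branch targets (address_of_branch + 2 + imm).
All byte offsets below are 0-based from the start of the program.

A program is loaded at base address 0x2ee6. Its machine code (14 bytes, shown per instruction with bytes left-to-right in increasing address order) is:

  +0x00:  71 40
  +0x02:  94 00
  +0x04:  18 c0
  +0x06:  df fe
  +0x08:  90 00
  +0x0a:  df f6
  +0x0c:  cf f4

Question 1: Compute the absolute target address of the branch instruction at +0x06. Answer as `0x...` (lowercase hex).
[06] df fe → 0xdffe
  top 4b → 0xd → goto [J]
  imm@[11:0]=0xffe (s12→-2) ⇒ -2
  target = base 0x2ee6 + off 0x06 + 2 + imm -2 = 0x2eec

0x2eec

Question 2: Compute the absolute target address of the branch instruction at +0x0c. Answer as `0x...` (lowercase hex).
0x2ee8

off 0x0c: read cf f4 as big → 0xcff4
  op=0xcff4>>12=0xc ⇒ bz (J)
  imm: (w>>0)&0xfff=0xff4 (s12→-12) → -12
  target = base 0x2ee6 + off 0x0c + 2 + imm -12 = 0x2ee8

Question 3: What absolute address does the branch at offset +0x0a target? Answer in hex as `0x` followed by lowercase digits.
off 0x0a: read df f6 as big → 0xdff6
  opcode bits[15:12]=0xd: goto/J
  [11:0] imm=4086 (s12→-10) = -10
  target = base 0x2ee6 + off 0x0a + 2 + imm -10 = 0x2ee8

0x2ee8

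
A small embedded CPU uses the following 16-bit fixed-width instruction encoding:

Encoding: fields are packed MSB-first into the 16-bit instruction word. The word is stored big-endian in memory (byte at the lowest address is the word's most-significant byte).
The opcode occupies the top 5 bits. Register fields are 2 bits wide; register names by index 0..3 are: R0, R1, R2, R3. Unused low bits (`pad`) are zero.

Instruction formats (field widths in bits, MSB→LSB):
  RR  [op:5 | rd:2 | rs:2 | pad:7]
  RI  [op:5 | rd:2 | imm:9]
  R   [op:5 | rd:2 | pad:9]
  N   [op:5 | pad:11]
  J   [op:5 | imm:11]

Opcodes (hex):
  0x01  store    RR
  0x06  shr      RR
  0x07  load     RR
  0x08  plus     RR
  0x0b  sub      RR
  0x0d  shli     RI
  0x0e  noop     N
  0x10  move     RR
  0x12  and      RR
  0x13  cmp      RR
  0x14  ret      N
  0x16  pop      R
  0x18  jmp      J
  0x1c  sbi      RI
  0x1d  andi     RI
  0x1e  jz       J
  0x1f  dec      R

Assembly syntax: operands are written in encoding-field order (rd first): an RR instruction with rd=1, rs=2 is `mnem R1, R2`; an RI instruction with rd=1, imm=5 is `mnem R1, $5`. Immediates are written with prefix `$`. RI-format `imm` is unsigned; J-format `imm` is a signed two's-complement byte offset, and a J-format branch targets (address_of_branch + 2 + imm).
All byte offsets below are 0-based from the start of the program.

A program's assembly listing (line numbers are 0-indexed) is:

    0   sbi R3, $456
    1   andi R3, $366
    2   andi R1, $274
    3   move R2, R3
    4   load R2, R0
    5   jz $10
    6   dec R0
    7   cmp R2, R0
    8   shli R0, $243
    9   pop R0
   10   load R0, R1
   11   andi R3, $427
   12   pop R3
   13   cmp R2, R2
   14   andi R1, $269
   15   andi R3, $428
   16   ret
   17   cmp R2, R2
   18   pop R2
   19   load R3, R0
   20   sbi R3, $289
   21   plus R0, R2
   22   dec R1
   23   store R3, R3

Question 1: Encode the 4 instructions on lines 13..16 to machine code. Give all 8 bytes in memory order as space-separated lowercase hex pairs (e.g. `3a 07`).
9d 00 eb 0d ef ac a0 00

line 13 (cmp): pack op=0x13:5|rd=2:2|rs=2:2|pad=0:7 = 0x9d00; big→ 9d 00
line 14 (andi): pack op=0x1d:5|rd=1:2|imm=269:9 = 0xeb0d; big→ eb 0d
line 15 (andi): pack op=0x1d:5|rd=3:2|imm=428:9 = 0xefac; big→ ef ac
line 16 (ret): pack op=0x14:5|pad=0:11 = 0xa000; big→ a0 00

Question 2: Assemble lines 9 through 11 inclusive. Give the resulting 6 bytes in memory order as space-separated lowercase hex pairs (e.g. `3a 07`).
L9: pop op=0x16:5|rd=0:2|pad=0:9 ⇒ 0xb000 ⇒ big b0 00
L10: load op=0x7:5|rd=0:2|rs=1:2|pad=0:7 ⇒ 0x3880 ⇒ big 38 80
L11: andi op=0x1d:5|rd=3:2|imm=427:9 ⇒ 0xefab ⇒ big ef ab

b0 00 38 80 ef ab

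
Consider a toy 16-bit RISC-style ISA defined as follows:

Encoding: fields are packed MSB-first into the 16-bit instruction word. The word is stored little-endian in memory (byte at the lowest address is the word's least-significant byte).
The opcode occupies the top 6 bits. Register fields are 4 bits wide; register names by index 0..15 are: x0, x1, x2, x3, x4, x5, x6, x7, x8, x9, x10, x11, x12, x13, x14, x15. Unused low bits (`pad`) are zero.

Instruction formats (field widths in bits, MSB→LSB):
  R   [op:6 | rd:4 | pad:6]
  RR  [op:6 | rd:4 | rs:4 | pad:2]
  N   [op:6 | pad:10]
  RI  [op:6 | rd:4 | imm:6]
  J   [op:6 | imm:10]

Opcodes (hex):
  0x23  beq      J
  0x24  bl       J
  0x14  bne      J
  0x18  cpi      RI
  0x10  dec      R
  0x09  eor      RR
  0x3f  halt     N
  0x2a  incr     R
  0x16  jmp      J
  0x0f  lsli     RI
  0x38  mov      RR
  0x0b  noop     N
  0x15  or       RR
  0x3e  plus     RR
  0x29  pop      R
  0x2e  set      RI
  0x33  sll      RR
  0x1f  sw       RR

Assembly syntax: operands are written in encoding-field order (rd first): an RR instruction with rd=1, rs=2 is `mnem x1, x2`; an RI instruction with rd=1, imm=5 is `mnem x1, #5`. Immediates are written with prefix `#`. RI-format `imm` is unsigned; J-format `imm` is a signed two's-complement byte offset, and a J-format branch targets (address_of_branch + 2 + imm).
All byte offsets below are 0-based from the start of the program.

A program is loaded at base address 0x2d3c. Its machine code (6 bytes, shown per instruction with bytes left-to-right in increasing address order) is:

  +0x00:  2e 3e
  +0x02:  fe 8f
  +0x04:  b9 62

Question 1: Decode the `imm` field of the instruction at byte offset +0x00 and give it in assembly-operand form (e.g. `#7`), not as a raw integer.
#46

[00] 2e 3e → 0x3e2e
  top 6b → 0xf → lsli [RI]
  [9:6] rd=8 = x8
  [5:0] imm=46 = #46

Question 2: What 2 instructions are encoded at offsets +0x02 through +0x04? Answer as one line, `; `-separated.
beq #-2; cpi x10, #57

off 0x02: read fe 8f as little → 0x8ffe
  top 6b → 0x23 → beq [J]
  imm: (w>>0)&0x3ff=0x3fe (s10→-2) → #-2
off 0x04: read b9 62 as little → 0x62b9
  top 6b → 0x18 → cpi [RI]
  rd: (w>>6)&0xf=0xa → x10
  imm: (w>>0)&0x3f=0x39 → #57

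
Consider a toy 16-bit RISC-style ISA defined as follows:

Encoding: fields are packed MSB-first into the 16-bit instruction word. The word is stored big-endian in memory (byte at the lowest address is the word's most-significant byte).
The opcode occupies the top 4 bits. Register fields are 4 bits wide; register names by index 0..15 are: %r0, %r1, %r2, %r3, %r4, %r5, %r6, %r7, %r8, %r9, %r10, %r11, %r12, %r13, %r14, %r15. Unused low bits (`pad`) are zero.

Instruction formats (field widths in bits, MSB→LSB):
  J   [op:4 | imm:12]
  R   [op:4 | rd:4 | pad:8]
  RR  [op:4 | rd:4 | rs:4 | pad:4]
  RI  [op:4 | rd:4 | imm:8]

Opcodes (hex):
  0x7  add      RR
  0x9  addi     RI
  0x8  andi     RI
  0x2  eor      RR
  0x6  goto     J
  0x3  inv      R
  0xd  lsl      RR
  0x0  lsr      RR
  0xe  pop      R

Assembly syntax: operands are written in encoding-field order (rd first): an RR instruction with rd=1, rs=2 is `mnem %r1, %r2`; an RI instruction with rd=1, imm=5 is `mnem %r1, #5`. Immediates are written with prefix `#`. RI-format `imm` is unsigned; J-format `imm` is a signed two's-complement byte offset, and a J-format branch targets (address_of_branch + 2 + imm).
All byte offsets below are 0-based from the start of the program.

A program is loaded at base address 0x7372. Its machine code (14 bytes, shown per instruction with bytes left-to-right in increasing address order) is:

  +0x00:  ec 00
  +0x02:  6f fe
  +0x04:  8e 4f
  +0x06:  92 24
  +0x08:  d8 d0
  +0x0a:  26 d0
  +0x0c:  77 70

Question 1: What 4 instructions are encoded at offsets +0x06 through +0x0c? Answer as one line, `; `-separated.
[06] 92 24 → 0x9224
  top 4b → 0x9 → addi [RI]
  rd: (w>>8)&0xf=0x2 → %r2
  imm: (w>>0)&0xff=0x24 → #36
[08] d8 d0 → 0xd8d0
  top 4b → 0xd → lsl [RR]
  rd: (w>>8)&0xf=0x8 → %r8
  rs: (w>>4)&0xf=0xd → %r13
[0a] 26 d0 → 0x26d0
  top 4b → 0x2 → eor [RR]
  rd: (w>>8)&0xf=0x6 → %r6
  rs: (w>>4)&0xf=0xd → %r13
[0c] 77 70 → 0x7770
  top 4b → 0x7 → add [RR]
  rd: (w>>8)&0xf=0x7 → %r7
  rs: (w>>4)&0xf=0x7 → %r7

addi %r2, #36; lsl %r8, %r13; eor %r6, %r13; add %r7, %r7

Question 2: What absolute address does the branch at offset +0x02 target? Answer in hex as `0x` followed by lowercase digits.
0x7374

[02] 6f fe → 0x6ffe
  top 4b → 0x6 → goto [J]
  imm: (w>>0)&0xfff=0xffe (s12→-2) → #-2
  target = base 0x7372 + off 0x02 + 2 + imm -2 = 0x7374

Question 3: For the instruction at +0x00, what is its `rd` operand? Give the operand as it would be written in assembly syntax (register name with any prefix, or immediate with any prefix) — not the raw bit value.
+0x00: ec 00 ⇒ word 0xec00 (big)
  op=0xec00>>12=0xe ⇒ pop (R)
  [11:8] rd=12 = %r12

%r12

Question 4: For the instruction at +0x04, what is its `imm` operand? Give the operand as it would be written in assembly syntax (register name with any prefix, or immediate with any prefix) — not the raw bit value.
[04] 8e 4f → 0x8e4f
  opcode bits[15:12]=0x8: andi/RI
  rd: (w>>8)&0xf=0xe → %r14
  imm: (w>>0)&0xff=0x4f → #79

#79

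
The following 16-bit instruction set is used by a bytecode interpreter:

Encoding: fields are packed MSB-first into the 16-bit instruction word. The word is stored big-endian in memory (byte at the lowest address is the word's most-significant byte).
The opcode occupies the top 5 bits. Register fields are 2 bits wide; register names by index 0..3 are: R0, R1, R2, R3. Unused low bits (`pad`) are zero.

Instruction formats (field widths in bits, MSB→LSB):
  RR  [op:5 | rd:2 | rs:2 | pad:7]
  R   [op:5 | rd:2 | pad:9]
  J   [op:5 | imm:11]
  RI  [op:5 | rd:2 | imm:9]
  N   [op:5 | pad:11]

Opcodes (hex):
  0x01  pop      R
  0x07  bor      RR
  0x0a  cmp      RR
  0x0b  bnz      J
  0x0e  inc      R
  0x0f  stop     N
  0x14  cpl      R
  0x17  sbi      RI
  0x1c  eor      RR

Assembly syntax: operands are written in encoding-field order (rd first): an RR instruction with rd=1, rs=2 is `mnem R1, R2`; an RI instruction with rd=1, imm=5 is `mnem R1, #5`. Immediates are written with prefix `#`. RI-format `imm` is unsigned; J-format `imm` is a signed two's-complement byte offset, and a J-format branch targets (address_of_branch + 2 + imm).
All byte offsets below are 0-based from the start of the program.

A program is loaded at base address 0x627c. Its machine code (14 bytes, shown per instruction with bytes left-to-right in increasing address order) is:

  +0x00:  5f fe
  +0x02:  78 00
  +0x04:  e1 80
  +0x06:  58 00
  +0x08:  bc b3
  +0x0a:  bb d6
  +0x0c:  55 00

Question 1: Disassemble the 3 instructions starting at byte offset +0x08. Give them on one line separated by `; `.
sbi R2, #179; sbi R1, #470; cmp R2, R2

[08] bc b3 → 0xbcb3
  opcode bits[15:11]=0x17: sbi/RI
  rd: (w>>9)&0x3=0x2 → R2
  imm: (w>>0)&0x1ff=0xb3 → #179
[0a] bb d6 → 0xbbd6
  opcode bits[15:11]=0x17: sbi/RI
  rd: (w>>9)&0x3=0x1 → R1
  imm: (w>>0)&0x1ff=0x1d6 → #470
[0c] 55 00 → 0x5500
  opcode bits[15:11]=0xa: cmp/RR
  rd: (w>>9)&0x3=0x2 → R2
  rs: (w>>7)&0x3=0x2 → R2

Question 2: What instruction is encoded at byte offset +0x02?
+0x02: 78 00 ⇒ word 0x7800 (big)
  op=0x7800>>11=0xf ⇒ stop (N)

stop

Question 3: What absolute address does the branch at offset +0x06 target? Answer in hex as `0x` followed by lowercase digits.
0x6284

off 0x06: read 58 00 as big → 0x5800
  opcode bits[15:11]=0xb: bnz/J
  imm: (w>>0)&0x7ff=0x0 → #0
  target = base 0x627c + off 0x06 + 2 + imm 0 = 0x6284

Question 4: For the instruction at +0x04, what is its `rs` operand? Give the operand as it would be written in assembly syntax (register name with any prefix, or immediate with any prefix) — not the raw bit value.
R3

@+04  big-endian(e1 80) = 0xe180
  op=0xe180>>11=0x1c ⇒ eor (RR)
  rd@[10:9]=0x0 ⇒ R0
  rs@[8:7]=0x3 ⇒ R3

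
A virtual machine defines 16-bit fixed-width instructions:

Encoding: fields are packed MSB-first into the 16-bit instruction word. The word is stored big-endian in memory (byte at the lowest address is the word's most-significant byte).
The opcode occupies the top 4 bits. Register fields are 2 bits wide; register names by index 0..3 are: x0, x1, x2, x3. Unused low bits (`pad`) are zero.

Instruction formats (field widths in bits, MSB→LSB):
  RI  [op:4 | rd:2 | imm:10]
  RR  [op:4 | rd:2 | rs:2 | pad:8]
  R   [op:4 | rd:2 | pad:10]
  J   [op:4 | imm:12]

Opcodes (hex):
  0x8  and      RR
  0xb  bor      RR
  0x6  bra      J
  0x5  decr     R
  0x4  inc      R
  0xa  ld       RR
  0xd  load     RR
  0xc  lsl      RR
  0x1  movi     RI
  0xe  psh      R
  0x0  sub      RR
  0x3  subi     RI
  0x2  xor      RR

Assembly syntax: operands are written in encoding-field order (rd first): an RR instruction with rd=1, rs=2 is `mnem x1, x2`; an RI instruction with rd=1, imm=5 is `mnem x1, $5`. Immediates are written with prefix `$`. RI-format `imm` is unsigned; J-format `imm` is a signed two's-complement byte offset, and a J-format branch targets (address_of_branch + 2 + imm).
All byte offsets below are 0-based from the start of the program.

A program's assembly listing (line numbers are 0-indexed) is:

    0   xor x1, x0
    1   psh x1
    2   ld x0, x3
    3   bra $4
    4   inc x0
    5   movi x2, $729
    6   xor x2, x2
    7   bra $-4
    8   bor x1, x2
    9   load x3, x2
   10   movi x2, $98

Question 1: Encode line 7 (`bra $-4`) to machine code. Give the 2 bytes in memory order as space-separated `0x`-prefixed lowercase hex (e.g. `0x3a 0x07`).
0x6f 0xfc

7. bra fields op=0x6:4|imm=-4:12 → word 6ffch → 6f fc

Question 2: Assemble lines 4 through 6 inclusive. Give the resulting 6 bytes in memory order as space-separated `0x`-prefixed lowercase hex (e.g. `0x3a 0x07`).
0x40 0x00 0x1a 0xd9 0x2a 0x00

4. inc fields op=0x4:4|rd=0:2|pad=0:10 → word 4000h → 40 00
5. movi fields op=0x1:4|rd=2:2|imm=729:10 → word 1ad9h → 1a d9
6. xor fields op=0x2:4|rd=2:2|rs=2:2|pad=0:8 → word 2a00h → 2a 00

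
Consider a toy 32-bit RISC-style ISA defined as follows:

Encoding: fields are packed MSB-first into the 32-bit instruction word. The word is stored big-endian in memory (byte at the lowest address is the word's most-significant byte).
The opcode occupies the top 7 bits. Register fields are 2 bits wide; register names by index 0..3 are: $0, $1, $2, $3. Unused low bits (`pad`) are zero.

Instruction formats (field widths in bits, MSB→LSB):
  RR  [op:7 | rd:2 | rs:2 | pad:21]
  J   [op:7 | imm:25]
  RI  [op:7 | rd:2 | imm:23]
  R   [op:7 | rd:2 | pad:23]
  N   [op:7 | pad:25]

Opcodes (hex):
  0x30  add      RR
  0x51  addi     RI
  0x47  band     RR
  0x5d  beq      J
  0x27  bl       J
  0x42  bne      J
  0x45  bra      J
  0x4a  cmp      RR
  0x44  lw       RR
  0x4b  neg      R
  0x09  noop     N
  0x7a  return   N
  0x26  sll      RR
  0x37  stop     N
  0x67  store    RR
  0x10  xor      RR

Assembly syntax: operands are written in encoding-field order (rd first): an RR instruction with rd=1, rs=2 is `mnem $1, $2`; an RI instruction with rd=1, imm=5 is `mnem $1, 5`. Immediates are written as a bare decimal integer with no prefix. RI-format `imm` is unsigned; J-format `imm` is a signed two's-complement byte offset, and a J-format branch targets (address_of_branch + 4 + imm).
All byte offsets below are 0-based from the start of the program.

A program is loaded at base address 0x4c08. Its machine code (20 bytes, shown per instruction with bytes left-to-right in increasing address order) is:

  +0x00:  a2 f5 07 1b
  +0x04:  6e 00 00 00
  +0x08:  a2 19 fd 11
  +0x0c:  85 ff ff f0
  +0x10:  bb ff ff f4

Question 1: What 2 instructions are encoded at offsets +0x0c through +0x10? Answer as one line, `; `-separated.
@+0c  big-endian(85 ff ff f0) = 0x85fffff0
  top 7b → 0x42 → bne [J]
  imm: (w>>0)&0x1ffffff=0x1fffff0 (s25→-16) → -16
@+10  big-endian(bb ff ff f4) = 0xbbfffff4
  top 7b → 0x5d → beq [J]
  imm: (w>>0)&0x1ffffff=0x1fffff4 (s25→-12) → -12

bne -16; beq -12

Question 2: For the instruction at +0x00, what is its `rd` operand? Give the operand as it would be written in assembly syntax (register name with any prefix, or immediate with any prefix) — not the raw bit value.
$1

@+00  big-endian(a2 f5 07 1b) = 0xa2f5071b
  top 7b → 0x51 → addi [RI]
  [24:23] rd=1 = $1
  [22:0] imm=7669531 = 7669531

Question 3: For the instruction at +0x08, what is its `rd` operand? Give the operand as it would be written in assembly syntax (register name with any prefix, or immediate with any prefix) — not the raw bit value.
off 0x08: read a2 19 fd 11 as big → 0xa219fd11
  opcode bits[31:25]=0x51: addi/RI
  [24:23] rd=0 = $0
  [22:0] imm=1703185 = 1703185

$0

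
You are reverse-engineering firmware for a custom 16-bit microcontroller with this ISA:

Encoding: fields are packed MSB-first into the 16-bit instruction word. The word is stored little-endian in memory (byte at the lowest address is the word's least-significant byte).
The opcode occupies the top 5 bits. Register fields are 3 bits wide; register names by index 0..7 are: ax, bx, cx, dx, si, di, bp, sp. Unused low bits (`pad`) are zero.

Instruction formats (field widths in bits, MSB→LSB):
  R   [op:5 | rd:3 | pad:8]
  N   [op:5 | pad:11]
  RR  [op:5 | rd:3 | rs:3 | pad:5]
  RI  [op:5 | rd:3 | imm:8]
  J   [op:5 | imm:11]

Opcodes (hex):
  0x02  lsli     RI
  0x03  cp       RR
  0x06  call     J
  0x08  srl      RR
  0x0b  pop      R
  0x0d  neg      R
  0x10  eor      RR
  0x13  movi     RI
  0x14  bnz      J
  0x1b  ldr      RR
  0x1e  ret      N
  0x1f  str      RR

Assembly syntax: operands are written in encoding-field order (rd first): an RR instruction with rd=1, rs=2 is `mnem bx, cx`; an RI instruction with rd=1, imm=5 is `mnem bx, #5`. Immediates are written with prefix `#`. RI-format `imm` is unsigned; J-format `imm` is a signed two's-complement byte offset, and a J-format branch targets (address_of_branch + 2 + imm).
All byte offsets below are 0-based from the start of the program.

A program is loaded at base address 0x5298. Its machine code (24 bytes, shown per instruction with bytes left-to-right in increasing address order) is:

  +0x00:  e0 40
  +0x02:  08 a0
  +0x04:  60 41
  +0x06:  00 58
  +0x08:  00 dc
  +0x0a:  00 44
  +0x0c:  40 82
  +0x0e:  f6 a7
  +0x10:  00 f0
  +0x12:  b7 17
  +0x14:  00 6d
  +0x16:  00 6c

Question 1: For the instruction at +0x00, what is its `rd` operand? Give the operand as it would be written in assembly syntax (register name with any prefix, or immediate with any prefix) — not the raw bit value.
ax

[00] e0 40 → 0x40e0
  top 5b → 0x8 → srl [RR]
  [10:8] rd=0 = ax
  [7:5] rs=7 = sp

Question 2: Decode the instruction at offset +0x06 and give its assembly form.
+0x06: 00 58 ⇒ word 0x5800 (little)
  opcode bits[15:11]=0xb: pop/R
  rd: (w>>8)&0x7=0x0 → ax

pop ax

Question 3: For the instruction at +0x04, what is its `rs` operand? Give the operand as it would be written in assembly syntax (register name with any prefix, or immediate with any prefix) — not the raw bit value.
dx

[04] 60 41 → 0x4160
  opcode bits[15:11]=0x8: srl/RR
  rd: (w>>8)&0x7=0x1 → bx
  rs: (w>>5)&0x7=0x3 → dx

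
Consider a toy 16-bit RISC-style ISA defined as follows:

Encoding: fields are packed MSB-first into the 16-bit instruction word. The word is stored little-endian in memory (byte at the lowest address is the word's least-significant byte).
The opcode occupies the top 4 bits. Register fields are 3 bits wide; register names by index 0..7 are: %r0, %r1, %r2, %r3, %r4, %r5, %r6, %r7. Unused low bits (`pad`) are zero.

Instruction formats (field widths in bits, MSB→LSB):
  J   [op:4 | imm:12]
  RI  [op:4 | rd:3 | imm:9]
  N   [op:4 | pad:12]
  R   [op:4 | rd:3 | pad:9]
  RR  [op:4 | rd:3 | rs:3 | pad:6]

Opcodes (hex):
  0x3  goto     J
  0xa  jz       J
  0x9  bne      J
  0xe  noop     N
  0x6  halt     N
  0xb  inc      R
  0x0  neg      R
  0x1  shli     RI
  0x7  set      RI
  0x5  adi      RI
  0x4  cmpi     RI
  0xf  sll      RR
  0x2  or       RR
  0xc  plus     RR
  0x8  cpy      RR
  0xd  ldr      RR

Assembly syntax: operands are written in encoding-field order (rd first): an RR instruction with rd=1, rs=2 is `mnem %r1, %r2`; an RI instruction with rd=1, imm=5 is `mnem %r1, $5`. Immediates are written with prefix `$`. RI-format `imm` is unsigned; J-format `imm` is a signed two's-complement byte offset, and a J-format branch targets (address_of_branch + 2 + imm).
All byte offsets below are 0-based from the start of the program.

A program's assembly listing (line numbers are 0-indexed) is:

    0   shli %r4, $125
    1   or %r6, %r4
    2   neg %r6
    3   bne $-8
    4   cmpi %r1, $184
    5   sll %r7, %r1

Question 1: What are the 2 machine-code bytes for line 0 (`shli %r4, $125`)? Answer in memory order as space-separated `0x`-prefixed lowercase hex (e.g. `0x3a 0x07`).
0. shli fields op=0x1:4|rd=4:3|imm=125:9 → word 187dh → 7d 18

0x7d 0x18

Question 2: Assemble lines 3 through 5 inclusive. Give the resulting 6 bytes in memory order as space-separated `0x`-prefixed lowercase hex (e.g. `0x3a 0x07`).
L3: bne op=0x9:4|imm=-8:12 ⇒ 0x9ff8 ⇒ little f8 9f
L4: cmpi op=0x4:4|rd=1:3|imm=184:9 ⇒ 0x42b8 ⇒ little b8 42
L5: sll op=0xf:4|rd=7:3|rs=1:3|pad=0:6 ⇒ 0xfe40 ⇒ little 40 fe

0xf8 0x9f 0xb8 0x42 0x40 0xfe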